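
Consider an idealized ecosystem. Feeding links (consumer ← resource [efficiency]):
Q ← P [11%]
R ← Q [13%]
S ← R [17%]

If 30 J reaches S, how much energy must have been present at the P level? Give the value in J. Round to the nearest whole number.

12341 J

Cumulative transfer efficiency: 0.11 × 0.13 × 0.17 = 0.002431
P energy = 30 / 0.002431 = 12341 J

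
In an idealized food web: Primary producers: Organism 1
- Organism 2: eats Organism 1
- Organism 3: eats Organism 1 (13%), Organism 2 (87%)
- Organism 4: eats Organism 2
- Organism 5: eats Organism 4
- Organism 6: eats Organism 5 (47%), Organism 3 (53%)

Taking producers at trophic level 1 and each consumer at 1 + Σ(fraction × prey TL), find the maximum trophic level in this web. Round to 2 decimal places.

Organism 2: 1 + 1 = 2
Organism 3: 1 + (0.13×1 + 0.87×2) = 2.87
Organism 4: 1 + 2 = 3
Organism 5: 1 + 3 = 4
Organism 6: 1 + (0.47×4 + 0.53×2.87) = 4.4011

4.40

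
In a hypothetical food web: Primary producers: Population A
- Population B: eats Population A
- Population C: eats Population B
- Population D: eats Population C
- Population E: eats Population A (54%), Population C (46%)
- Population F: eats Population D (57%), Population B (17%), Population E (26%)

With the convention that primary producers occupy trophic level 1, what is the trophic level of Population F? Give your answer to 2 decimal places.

Population B: 1 + 1 = 2
Population C: 1 + 2 = 3
Population D: 1 + 3 = 4
Population E: 1 + (0.54×1 + 0.46×3) = 2.92
Population F: 1 + (0.57×4 + 0.17×2 + 0.26×2.92) = 4.3792

4.38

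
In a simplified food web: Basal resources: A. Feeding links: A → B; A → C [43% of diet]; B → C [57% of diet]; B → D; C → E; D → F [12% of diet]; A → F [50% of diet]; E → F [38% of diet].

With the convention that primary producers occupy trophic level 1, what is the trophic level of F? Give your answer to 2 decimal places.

B: 1 + 1 = 2
C: 1 + (0.43×1 + 0.57×2) = 2.57
D: 1 + 2 = 3
E: 1 + 2.57 = 3.57
F: 1 + (0.12×3 + 0.5×1 + 0.38×3.57) = 3.2166

3.22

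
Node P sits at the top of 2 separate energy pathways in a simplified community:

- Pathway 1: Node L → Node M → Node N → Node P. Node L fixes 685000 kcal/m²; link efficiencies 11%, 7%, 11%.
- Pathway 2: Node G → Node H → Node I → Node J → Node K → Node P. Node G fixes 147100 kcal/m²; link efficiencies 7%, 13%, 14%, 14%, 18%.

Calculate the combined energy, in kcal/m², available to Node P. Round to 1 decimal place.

Pathway 1: 685000 × 0.11 × 0.07 × 0.11 = 580.195 kcal/m²
Pathway 2: 147100 × 0.07 × 0.13 × 0.14 × 0.14 × 0.18 = 4.72261608 kcal/m²
Total at Node P: 580.195 + 4.72261608 = 584.91761608 kcal/m²

584.9 kcal/m²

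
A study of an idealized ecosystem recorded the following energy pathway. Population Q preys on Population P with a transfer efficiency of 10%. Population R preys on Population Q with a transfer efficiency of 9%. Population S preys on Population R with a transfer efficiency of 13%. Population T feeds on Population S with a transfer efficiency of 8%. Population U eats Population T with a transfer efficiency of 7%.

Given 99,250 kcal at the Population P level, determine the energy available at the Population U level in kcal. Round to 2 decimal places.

Population Q: 99250 × 0.1 = 9925 kcal
Population R: 9925 × 0.09 = 893.25 kcal
Population S: 893.25 × 0.13 = 116.1225 kcal
Population T: 116.1225 × 0.08 = 9.2898 kcal
Population U: 9.2898 × 0.07 = 0.650286 kcal

0.65 kcal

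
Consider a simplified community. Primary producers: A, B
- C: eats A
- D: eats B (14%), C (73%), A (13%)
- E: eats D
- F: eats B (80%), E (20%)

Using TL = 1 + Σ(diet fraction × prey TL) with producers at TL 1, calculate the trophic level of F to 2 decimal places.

C: 1 + 1 = 2
D: 1 + (0.14×1 + 0.73×2 + 0.13×1) = 2.73
E: 1 + 2.73 = 3.73
F: 1 + (0.8×1 + 0.2×3.73) = 2.546

2.55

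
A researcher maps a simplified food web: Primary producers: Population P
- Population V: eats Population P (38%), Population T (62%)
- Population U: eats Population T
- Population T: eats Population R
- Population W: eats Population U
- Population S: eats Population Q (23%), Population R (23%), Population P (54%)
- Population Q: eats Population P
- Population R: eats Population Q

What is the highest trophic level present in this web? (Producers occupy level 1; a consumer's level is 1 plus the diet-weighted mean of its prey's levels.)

Population Q: 1 + 1 = 2
Population R: 1 + 2 = 3
Population S: 1 + (0.23×2 + 0.23×3 + 0.54×1) = 2.69
Population T: 1 + 3 = 4
Population U: 1 + 4 = 5
Population V: 1 + (0.38×1 + 0.62×4) = 3.86
Population W: 1 + 5 = 6

6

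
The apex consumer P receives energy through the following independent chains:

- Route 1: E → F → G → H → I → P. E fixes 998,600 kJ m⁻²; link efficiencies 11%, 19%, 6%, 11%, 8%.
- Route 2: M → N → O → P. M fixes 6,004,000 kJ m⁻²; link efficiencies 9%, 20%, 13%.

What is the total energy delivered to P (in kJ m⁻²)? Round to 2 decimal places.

Route 1: 998600 × 0.11 × 0.19 × 0.06 × 0.11 × 0.08 = 11.01975072 kJ m⁻²
Route 2: 6004000 × 0.09 × 0.2 × 0.13 = 14049.36 kJ m⁻²
Total at P: 11.01975072 + 14049.36 = 14060.37975072 kJ m⁻²

14060.38 kJ m⁻²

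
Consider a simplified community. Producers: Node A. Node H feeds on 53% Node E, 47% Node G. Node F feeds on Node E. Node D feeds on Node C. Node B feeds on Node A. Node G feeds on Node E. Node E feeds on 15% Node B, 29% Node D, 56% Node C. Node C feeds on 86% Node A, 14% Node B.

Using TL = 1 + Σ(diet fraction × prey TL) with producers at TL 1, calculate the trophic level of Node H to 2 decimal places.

4.88

Node B: 1 + 1 = 2
Node C: 1 + (0.86×1 + 0.14×2) = 2.14
Node D: 1 + 2.14 = 3.14
Node E: 1 + (0.15×2 + 0.29×3.14 + 0.56×2.14) = 3.409
Node F: 1 + 3.409 = 4.409
Node G: 1 + 3.409 = 4.409
Node H: 1 + (0.53×3.409 + 0.47×4.409) = 4.879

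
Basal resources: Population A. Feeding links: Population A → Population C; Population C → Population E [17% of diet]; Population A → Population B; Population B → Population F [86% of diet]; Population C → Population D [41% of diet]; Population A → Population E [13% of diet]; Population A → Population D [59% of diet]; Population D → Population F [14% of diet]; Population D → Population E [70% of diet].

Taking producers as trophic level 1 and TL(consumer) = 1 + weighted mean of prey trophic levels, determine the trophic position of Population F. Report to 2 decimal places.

Population B: 1 + 1 = 2
Population C: 1 + 1 = 2
Population D: 1 + (0.41×2 + 0.59×1) = 2.41
Population E: 1 + (0.17×2 + 0.7×2.41 + 0.13×1) = 3.157
Population F: 1 + (0.86×2 + 0.14×2.41) = 3.0574

3.06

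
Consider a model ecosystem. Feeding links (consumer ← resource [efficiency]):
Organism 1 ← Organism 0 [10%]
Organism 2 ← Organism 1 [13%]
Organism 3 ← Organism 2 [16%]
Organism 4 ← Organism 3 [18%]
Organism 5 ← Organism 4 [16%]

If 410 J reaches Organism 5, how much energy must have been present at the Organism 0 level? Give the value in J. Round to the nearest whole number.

Cumulative transfer efficiency: 0.1 × 0.13 × 0.16 × 0.18 × 0.16 = 0.000059904
Organism 0 energy = 410 / 0.000059904 = 6844284 J

6844284 J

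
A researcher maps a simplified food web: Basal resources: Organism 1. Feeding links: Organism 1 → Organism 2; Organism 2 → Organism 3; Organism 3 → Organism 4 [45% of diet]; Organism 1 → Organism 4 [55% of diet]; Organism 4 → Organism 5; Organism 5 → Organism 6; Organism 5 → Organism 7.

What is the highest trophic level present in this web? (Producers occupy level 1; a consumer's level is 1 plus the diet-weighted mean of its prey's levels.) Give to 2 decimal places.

4.90

Organism 2: 1 + 1 = 2
Organism 3: 1 + 2 = 3
Organism 4: 1 + (0.45×3 + 0.55×1) = 2.9
Organism 5: 1 + 2.9 = 3.9
Organism 6: 1 + 3.9 = 4.9
Organism 7: 1 + 3.9 = 4.9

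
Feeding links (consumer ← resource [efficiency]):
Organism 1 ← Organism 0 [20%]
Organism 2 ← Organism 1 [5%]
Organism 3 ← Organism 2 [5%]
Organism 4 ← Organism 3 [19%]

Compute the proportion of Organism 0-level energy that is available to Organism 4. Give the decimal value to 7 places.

Product of link efficiencies: 0.2 × 0.05 × 0.05 × 0.19 = 0.000095

0.0000950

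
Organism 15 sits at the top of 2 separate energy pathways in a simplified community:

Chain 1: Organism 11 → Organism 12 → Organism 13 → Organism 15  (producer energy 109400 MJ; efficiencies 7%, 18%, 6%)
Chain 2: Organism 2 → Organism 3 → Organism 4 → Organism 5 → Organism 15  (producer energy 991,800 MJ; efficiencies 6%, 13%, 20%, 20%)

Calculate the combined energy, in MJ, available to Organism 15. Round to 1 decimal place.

392.1 MJ

Chain 1: 109400 × 0.07 × 0.18 × 0.06 = 82.7064 MJ
Chain 2: 991800 × 0.06 × 0.13 × 0.2 × 0.2 = 309.4416 MJ
Total at Organism 15: 82.7064 + 309.4416 = 392.148 MJ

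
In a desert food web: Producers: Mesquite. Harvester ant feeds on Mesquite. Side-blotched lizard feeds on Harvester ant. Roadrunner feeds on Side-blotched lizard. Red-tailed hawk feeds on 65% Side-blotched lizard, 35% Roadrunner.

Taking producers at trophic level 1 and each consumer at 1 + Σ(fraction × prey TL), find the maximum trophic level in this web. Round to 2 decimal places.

Harvester ant: 1 + 1 = 2
Side-blotched lizard: 1 + 2 = 3
Roadrunner: 1 + 3 = 4
Red-tailed hawk: 1 + (0.65×3 + 0.35×4) = 4.35

4.35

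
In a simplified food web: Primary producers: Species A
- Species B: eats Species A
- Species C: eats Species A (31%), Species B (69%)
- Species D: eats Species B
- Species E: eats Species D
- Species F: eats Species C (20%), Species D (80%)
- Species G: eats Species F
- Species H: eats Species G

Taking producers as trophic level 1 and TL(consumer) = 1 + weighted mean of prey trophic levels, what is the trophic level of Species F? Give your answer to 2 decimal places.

3.94

Species B: 1 + 1 = 2
Species C: 1 + (0.31×1 + 0.69×2) = 2.69
Species D: 1 + 2 = 3
Species E: 1 + 3 = 4
Species F: 1 + (0.2×2.69 + 0.8×3) = 3.938
Species G: 1 + 3.938 = 4.938
Species H: 1 + 4.938 = 5.938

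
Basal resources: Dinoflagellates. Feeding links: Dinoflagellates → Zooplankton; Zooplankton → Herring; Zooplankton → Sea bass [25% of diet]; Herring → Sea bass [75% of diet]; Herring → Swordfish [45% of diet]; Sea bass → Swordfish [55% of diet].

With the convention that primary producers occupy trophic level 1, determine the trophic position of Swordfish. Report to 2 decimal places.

4.41

Zooplankton: 1 + 1 = 2
Herring: 1 + 2 = 3
Sea bass: 1 + (0.25×2 + 0.75×3) = 3.75
Swordfish: 1 + (0.45×3 + 0.55×3.75) = 4.4125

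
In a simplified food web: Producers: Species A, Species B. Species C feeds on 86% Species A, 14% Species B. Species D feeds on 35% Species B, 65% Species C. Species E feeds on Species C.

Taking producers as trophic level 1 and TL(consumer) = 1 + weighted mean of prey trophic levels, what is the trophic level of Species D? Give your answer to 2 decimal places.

Species C: 1 + (0.86×1 + 0.14×1) = 2
Species D: 1 + (0.35×1 + 0.65×2) = 2.65
Species E: 1 + 2 = 3

2.65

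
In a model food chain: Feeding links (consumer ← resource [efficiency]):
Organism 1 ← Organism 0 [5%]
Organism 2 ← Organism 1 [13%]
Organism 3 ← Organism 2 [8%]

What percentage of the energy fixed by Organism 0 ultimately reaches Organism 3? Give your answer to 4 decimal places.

Product of link efficiencies: 0.05 × 0.13 × 0.08 = 0.00052
As a percentage: 0.00052 × 100 = 0.0520%

0.0520%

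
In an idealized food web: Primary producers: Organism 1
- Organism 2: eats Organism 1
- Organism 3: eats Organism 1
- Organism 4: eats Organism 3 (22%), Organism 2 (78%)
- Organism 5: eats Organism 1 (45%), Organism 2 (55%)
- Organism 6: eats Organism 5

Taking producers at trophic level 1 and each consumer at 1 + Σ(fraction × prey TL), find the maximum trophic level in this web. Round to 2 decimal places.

3.55

Organism 2: 1 + 1 = 2
Organism 3: 1 + 1 = 2
Organism 4: 1 + (0.22×2 + 0.78×2) = 3
Organism 5: 1 + (0.45×1 + 0.55×2) = 2.55
Organism 6: 1 + 2.55 = 3.55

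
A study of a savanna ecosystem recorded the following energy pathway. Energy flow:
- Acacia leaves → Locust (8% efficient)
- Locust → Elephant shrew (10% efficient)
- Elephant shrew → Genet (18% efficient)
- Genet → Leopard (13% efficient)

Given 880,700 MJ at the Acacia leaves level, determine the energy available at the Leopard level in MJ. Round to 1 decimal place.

164.9 MJ

Locust: 880700 × 0.08 = 70456 MJ
Elephant shrew: 70456 × 0.1 = 7045.6 MJ
Genet: 7045.6 × 0.18 = 1268.208 MJ
Leopard: 1268.208 × 0.13 = 164.86704 MJ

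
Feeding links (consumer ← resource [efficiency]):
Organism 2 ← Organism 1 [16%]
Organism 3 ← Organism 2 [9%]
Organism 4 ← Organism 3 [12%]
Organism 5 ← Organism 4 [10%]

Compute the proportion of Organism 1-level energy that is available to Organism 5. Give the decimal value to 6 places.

Product of link efficiencies: 0.16 × 0.09 × 0.12 × 0.1 = 0.0001728

0.000173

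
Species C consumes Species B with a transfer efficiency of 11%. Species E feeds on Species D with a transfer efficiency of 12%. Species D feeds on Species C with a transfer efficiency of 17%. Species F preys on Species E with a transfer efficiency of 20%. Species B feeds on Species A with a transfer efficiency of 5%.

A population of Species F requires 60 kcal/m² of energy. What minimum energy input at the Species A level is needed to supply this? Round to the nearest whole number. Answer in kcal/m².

2673797 kcal/m²

Cumulative transfer efficiency: 0.05 × 0.11 × 0.17 × 0.12 × 0.2 = 0.00002244
Species A energy = 60 / 0.00002244 = 2673797 kcal/m²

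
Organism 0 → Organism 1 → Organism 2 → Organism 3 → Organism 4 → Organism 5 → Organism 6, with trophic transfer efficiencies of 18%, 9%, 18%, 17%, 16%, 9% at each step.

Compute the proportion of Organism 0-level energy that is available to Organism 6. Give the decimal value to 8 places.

Product of link efficiencies: 0.18 × 0.09 × 0.18 × 0.17 × 0.16 × 0.09 = 0.000007138368

0.00000714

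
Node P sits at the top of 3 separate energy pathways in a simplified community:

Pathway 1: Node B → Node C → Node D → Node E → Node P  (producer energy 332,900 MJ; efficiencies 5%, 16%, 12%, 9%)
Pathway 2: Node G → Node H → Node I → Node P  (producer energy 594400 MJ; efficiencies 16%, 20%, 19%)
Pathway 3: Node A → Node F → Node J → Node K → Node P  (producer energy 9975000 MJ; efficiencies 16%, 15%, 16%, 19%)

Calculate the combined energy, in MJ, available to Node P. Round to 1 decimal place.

10920.5 MJ

Pathway 1: 332900 × 0.05 × 0.16 × 0.12 × 0.09 = 28.76256 MJ
Pathway 2: 594400 × 0.16 × 0.2 × 0.19 = 3613.952 MJ
Pathway 3: 9975000 × 0.16 × 0.15 × 0.16 × 0.19 = 7277.76 MJ
Total at Node P: 28.76256 + 3613.952 + 7277.76 = 10920.47456 MJ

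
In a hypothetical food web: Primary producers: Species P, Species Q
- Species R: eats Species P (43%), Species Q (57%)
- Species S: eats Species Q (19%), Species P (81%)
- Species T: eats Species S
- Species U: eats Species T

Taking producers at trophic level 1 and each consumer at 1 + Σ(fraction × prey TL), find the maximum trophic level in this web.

4

Species R: 1 + (0.43×1 + 0.57×1) = 2
Species S: 1 + (0.19×1 + 0.81×1) = 2
Species T: 1 + 2 = 3
Species U: 1 + 3 = 4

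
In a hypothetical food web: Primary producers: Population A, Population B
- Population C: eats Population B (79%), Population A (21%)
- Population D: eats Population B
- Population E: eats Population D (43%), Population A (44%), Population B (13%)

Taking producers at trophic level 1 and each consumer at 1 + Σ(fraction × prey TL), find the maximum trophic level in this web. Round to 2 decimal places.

2.43

Population C: 1 + (0.79×1 + 0.21×1) = 2
Population D: 1 + 1 = 2
Population E: 1 + (0.43×2 + 0.44×1 + 0.13×1) = 2.43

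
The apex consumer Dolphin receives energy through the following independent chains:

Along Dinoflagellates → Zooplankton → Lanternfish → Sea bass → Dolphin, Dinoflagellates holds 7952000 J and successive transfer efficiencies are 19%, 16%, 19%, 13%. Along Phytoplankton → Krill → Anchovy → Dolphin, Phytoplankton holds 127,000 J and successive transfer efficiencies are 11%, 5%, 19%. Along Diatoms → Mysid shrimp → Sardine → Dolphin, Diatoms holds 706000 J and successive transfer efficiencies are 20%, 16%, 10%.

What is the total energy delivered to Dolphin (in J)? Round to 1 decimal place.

Via Dinoflagellates: 7952000 × 0.19 × 0.16 × 0.19 × 0.13 = 5970.99776 J
Via Phytoplankton: 127000 × 0.11 × 0.05 × 0.19 = 132.715 J
Via Diatoms: 706000 × 0.2 × 0.16 × 0.1 = 2259.2 J
Total at Dolphin: 5970.99776 + 132.715 + 2259.2 = 8362.91276 J

8362.9 J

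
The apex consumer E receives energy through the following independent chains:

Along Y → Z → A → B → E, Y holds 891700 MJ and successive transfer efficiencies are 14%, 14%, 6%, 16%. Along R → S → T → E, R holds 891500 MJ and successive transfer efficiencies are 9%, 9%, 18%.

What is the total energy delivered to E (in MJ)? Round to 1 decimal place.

1467.6 MJ

Via Y: 891700 × 0.14 × 0.14 × 0.06 × 0.16 = 167.782272 MJ
Via R: 891500 × 0.09 × 0.09 × 0.18 = 1299.807 MJ
Total at E: 167.782272 + 1299.807 = 1467.589272 MJ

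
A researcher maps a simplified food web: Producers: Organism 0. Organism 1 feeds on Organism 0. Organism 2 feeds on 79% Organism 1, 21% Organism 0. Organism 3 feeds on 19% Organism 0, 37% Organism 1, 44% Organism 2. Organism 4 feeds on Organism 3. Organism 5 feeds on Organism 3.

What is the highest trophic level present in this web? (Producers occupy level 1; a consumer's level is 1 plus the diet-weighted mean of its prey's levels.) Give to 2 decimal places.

Organism 1: 1 + 1 = 2
Organism 2: 1 + (0.79×2 + 0.21×1) = 2.79
Organism 3: 1 + (0.19×1 + 0.37×2 + 0.44×2.79) = 3.1576
Organism 4: 1 + 3.1576 = 4.1576
Organism 5: 1 + 3.1576 = 4.1576

4.16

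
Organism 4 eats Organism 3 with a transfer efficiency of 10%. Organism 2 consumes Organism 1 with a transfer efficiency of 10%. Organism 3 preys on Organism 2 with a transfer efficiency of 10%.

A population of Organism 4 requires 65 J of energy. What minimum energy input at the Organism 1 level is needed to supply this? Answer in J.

Cumulative transfer efficiency: 0.1 × 0.1 × 0.1 = 0.001
Organism 1 energy = 65 / 0.001 = 65000 J

65000 J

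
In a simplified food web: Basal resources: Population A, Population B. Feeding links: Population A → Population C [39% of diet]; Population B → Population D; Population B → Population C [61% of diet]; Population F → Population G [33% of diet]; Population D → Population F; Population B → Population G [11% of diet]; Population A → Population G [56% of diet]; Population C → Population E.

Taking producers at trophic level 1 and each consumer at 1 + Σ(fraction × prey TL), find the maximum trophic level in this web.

Population C: 1 + (0.39×1 + 0.61×1) = 2
Population D: 1 + 1 = 2
Population E: 1 + 2 = 3
Population F: 1 + 2 = 3
Population G: 1 + (0.56×1 + 0.33×3 + 0.11×1) = 2.66

3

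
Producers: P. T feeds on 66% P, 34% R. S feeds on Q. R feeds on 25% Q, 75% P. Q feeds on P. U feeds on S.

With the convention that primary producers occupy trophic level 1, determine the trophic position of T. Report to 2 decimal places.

2.43

Q: 1 + 1 = 2
R: 1 + (0.25×2 + 0.75×1) = 2.25
S: 1 + 2 = 3
T: 1 + (0.66×1 + 0.34×2.25) = 2.425
U: 1 + 3 = 4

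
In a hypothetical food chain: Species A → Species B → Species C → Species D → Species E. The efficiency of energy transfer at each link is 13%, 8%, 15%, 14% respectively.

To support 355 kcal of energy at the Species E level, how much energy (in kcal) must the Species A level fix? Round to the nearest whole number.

Cumulative transfer efficiency: 0.13 × 0.08 × 0.15 × 0.14 = 0.0002184
Species A energy = 355 / 0.0002184 = 1625458 kcal

1625458 kcal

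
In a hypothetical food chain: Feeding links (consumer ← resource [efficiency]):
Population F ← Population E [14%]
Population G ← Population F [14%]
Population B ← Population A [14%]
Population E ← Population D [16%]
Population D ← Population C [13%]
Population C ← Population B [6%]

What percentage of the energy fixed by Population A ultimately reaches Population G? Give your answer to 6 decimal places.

Product of link efficiencies: 0.14 × 0.06 × 0.13 × 0.16 × 0.14 × 0.14 = 0.000003424512
As a percentage: 0.000003424512 × 100 = 0.000342%

0.000342%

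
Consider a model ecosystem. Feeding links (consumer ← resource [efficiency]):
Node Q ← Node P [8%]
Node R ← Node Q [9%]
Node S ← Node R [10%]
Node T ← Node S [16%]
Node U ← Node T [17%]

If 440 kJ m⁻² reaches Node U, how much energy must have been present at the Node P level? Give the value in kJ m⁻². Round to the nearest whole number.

Cumulative transfer efficiency: 0.08 × 0.09 × 0.1 × 0.16 × 0.17 = 0.000019584
Node P energy = 440 / 0.000019584 = 22467320 kJ m⁻²

22467320 kJ m⁻²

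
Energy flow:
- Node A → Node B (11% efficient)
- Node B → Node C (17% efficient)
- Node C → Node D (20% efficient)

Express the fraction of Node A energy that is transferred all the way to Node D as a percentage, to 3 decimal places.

Product of link efficiencies: 0.11 × 0.17 × 0.2 = 0.00374
As a percentage: 0.00374 × 100 = 0.374%

0.374%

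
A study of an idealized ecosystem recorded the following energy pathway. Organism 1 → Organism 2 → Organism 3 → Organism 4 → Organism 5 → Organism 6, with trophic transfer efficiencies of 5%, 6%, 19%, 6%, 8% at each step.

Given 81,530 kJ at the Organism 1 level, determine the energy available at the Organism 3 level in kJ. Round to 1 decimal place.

244.6 kJ

Organism 2: 81530 × 0.05 = 4076.5 kJ
Organism 3: 4076.5 × 0.06 = 244.59 kJ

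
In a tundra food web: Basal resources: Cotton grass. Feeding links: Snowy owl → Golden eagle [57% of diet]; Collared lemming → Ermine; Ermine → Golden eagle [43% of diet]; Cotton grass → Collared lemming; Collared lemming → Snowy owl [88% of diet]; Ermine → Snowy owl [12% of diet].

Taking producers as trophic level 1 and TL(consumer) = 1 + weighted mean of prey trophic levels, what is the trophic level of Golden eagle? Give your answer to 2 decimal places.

4.07

Collared lemming: 1 + 1 = 2
Ermine: 1 + 2 = 3
Snowy owl: 1 + (0.88×2 + 0.12×3) = 3.12
Golden eagle: 1 + (0.43×3 + 0.57×3.12) = 4.0684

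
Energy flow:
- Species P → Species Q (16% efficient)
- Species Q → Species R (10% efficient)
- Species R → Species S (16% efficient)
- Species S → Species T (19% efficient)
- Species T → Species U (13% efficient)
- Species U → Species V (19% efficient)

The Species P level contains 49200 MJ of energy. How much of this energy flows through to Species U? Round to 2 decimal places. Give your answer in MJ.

3.11 MJ

Species Q: 49200 × 0.16 = 7872 MJ
Species R: 7872 × 0.1 = 787.2 MJ
Species S: 787.2 × 0.16 = 125.952 MJ
Species T: 125.952 × 0.19 = 23.93088 MJ
Species U: 23.93088 × 0.13 = 3.1110144 MJ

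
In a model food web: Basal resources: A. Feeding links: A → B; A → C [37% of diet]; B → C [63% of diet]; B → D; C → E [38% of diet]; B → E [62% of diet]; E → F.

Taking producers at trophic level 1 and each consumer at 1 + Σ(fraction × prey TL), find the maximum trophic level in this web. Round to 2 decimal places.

B: 1 + 1 = 2
C: 1 + (0.37×1 + 0.63×2) = 2.63
D: 1 + 2 = 3
E: 1 + (0.38×2.63 + 0.62×2) = 3.2394
F: 1 + 3.2394 = 4.2394

4.24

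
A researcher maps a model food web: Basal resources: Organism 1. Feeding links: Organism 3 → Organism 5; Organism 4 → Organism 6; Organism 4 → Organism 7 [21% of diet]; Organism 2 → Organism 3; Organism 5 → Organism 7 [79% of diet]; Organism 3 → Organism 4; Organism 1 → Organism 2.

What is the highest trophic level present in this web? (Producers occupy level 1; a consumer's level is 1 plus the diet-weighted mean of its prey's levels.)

Organism 2: 1 + 1 = 2
Organism 3: 1 + 2 = 3
Organism 4: 1 + 3 = 4
Organism 5: 1 + 3 = 4
Organism 6: 1 + 4 = 5
Organism 7: 1 + (0.79×4 + 0.21×4) = 5

5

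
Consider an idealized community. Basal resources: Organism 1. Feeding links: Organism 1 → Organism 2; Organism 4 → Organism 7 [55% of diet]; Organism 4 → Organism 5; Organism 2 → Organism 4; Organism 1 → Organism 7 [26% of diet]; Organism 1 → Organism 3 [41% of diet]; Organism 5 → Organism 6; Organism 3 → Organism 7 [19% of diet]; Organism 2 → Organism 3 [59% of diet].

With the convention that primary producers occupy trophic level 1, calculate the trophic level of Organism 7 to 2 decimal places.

Organism 2: 1 + 1 = 2
Organism 3: 1 + (0.41×1 + 0.59×2) = 2.59
Organism 4: 1 + 2 = 3
Organism 5: 1 + 3 = 4
Organism 6: 1 + 4 = 5
Organism 7: 1 + (0.55×3 + 0.26×1 + 0.19×2.59) = 3.4021

3.40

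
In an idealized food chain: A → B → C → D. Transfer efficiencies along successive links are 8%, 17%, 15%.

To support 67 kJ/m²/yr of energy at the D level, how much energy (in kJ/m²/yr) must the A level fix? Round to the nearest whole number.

Cumulative transfer efficiency: 0.08 × 0.17 × 0.15 = 0.00204
A energy = 67 / 0.00204 = 32843 kJ/m²/yr

32843 kJ/m²/yr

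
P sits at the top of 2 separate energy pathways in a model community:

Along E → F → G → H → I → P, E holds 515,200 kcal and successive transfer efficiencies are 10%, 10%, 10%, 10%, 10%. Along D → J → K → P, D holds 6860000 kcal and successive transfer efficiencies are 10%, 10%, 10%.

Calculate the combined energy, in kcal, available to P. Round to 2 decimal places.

6865.15 kcal

Via E: 515200 × 0.1 × 0.1 × 0.1 × 0.1 × 0.1 = 5.152 kcal
Via D: 6860000 × 0.1 × 0.1 × 0.1 = 6860 kcal
Total at P: 5.152 + 6860 = 6865.152 kcal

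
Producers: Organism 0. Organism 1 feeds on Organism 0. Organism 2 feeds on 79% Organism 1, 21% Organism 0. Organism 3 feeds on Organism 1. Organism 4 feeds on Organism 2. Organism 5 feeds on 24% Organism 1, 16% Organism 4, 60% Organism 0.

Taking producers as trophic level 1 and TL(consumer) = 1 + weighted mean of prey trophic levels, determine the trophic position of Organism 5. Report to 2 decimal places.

2.69

Organism 1: 1 + 1 = 2
Organism 2: 1 + (0.79×2 + 0.21×1) = 2.79
Organism 3: 1 + 2 = 3
Organism 4: 1 + 2.79 = 3.79
Organism 5: 1 + (0.24×2 + 0.16×3.79 + 0.6×1) = 2.6864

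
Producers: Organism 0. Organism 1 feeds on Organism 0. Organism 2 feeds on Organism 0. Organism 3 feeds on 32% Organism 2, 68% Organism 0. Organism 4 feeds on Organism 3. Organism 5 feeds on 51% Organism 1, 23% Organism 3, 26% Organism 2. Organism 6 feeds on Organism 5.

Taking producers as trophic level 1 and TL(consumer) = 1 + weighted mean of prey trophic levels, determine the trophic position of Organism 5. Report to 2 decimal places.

Organism 1: 1 + 1 = 2
Organism 2: 1 + 1 = 2
Organism 3: 1 + (0.32×2 + 0.68×1) = 2.32
Organism 4: 1 + 2.32 = 3.32
Organism 5: 1 + (0.51×2 + 0.23×2.32 + 0.26×2) = 3.0736
Organism 6: 1 + 3.0736 = 4.0736

3.07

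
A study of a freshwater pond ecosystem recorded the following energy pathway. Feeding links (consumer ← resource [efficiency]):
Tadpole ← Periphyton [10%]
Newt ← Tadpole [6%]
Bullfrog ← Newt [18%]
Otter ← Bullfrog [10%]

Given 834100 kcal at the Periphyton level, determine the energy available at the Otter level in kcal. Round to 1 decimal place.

90.1 kcal

Tadpole: 834100 × 0.1 = 83410 kcal
Newt: 83410 × 0.06 = 5004.6 kcal
Bullfrog: 5004.6 × 0.18 = 900.828 kcal
Otter: 900.828 × 0.1 = 90.0828 kcal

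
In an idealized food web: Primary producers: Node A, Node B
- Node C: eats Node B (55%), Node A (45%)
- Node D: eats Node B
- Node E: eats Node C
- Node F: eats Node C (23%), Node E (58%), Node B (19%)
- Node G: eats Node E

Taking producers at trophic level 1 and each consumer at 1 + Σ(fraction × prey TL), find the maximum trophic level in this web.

4

Node C: 1 + (0.55×1 + 0.45×1) = 2
Node D: 1 + 1 = 2
Node E: 1 + 2 = 3
Node F: 1 + (0.23×2 + 0.58×3 + 0.19×1) = 3.39
Node G: 1 + 3 = 4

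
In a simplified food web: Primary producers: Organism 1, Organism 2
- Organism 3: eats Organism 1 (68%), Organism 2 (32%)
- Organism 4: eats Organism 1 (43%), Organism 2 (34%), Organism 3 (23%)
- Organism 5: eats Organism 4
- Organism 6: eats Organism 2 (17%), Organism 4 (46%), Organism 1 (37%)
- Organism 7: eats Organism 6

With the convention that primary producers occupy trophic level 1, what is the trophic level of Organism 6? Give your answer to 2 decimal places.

Organism 3: 1 + (0.68×1 + 0.32×1) = 2
Organism 4: 1 + (0.43×1 + 0.34×1 + 0.23×2) = 2.23
Organism 5: 1 + 2.23 = 3.23
Organism 6: 1 + (0.17×1 + 0.46×2.23 + 0.37×1) = 2.5658
Organism 7: 1 + 2.5658 = 3.5658

2.57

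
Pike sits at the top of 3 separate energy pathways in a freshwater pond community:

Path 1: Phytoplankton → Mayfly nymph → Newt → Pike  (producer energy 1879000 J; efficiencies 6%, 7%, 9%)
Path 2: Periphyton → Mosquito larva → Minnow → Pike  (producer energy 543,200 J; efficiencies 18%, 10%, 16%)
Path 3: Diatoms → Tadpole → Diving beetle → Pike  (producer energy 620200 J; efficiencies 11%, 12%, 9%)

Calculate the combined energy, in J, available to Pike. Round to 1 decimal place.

3011.5 J

Path 1: 1879000 × 0.06 × 0.07 × 0.09 = 710.262 J
Path 2: 543200 × 0.18 × 0.1 × 0.16 = 1564.416 J
Path 3: 620200 × 0.11 × 0.12 × 0.09 = 736.7976 J
Total at Pike: 710.262 + 1564.416 + 736.7976 = 3011.4756 J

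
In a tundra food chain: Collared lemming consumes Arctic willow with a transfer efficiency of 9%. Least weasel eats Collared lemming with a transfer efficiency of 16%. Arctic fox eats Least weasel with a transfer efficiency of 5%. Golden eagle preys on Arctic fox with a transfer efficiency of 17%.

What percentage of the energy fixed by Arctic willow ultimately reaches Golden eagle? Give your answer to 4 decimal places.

Product of link efficiencies: 0.09 × 0.16 × 0.05 × 0.17 = 0.0001224
As a percentage: 0.0001224 × 100 = 0.0122%

0.0122%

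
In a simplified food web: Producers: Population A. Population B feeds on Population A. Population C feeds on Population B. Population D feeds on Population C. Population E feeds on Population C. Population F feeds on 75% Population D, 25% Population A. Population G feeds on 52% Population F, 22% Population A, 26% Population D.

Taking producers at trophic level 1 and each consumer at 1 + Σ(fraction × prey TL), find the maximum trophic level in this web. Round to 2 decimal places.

4.47

Population B: 1 + 1 = 2
Population C: 1 + 2 = 3
Population D: 1 + 3 = 4
Population E: 1 + 3 = 4
Population F: 1 + (0.75×4 + 0.25×1) = 4.25
Population G: 1 + (0.52×4.25 + 0.22×1 + 0.26×4) = 4.47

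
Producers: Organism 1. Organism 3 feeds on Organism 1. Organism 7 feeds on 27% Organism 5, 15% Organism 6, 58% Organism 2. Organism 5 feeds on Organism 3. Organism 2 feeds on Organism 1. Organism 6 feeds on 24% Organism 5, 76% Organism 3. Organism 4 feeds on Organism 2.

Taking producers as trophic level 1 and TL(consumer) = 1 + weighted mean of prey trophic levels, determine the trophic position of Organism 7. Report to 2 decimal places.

3.46

Organism 2: 1 + 1 = 2
Organism 3: 1 + 1 = 2
Organism 4: 1 + 2 = 3
Organism 5: 1 + 2 = 3
Organism 6: 1 + (0.24×3 + 0.76×2) = 3.24
Organism 7: 1 + (0.27×3 + 0.15×3.24 + 0.58×2) = 3.456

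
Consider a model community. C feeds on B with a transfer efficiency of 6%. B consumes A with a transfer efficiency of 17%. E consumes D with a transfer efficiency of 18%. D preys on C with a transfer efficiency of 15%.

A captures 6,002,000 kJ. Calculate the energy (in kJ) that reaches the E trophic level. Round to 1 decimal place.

1653.0 kJ

B: 6002000 × 0.17 = 1020340 kJ
C: 1020340 × 0.06 = 61220.4 kJ
D: 61220.4 × 0.15 = 9183.06 kJ
E: 9183.06 × 0.18 = 1652.9508 kJ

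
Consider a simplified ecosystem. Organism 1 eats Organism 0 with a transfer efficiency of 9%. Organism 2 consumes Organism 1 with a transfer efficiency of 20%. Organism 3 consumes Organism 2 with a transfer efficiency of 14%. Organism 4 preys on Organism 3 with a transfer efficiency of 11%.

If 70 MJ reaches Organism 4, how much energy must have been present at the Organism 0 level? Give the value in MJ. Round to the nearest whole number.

Cumulative transfer efficiency: 0.09 × 0.2 × 0.14 × 0.11 = 0.0002772
Organism 0 energy = 70 / 0.0002772 = 252525 MJ

252525 MJ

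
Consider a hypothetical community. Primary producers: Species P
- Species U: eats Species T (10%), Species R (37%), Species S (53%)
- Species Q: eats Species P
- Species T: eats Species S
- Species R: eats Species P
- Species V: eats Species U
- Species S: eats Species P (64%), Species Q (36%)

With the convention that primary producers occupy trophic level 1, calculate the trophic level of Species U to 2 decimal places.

Species Q: 1 + 1 = 2
Species R: 1 + 1 = 2
Species S: 1 + (0.64×1 + 0.36×2) = 2.36
Species T: 1 + 2.36 = 3.36
Species U: 1 + (0.1×3.36 + 0.37×2 + 0.53×2.36) = 3.3268
Species V: 1 + 3.3268 = 4.3268

3.33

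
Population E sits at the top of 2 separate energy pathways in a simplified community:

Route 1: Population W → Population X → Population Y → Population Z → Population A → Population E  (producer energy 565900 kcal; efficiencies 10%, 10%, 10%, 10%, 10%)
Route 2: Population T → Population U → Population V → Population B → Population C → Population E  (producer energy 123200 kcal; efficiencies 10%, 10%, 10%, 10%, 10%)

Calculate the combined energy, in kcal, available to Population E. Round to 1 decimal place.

Route 1: 565900 × 0.1 × 0.1 × 0.1 × 0.1 × 0.1 = 5.659 kcal
Route 2: 123200 × 0.1 × 0.1 × 0.1 × 0.1 × 0.1 = 1.232 kcal
Total at Population E: 5.659 + 1.232 = 6.891 kcal

6.9 kcal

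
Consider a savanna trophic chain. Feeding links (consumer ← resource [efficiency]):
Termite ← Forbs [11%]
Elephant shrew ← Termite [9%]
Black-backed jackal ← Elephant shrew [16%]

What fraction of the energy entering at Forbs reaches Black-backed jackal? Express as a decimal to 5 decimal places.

0.00158

Product of link efficiencies: 0.11 × 0.09 × 0.16 = 0.001584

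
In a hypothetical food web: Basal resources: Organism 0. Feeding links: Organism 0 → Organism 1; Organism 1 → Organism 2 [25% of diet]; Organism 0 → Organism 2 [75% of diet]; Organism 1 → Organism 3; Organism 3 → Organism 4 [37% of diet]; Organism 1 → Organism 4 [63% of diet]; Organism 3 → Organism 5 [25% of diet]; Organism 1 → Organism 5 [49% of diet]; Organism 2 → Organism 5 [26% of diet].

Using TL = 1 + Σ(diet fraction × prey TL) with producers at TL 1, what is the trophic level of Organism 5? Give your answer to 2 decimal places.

Organism 1: 1 + 1 = 2
Organism 2: 1 + (0.25×2 + 0.75×1) = 2.25
Organism 3: 1 + 2 = 3
Organism 4: 1 + (0.37×3 + 0.63×2) = 3.37
Organism 5: 1 + (0.25×3 + 0.49×2 + 0.26×2.25) = 3.315

3.32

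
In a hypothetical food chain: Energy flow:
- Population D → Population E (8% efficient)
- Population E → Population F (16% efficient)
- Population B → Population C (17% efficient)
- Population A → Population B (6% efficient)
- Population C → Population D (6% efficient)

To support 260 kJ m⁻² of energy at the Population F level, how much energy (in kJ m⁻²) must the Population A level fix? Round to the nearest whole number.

Cumulative transfer efficiency: 0.06 × 0.17 × 0.06 × 0.08 × 0.16 = 0.0000078336
Population A energy = 260 / 0.0000078336 = 33190359 kJ m⁻²

33190359 kJ m⁻²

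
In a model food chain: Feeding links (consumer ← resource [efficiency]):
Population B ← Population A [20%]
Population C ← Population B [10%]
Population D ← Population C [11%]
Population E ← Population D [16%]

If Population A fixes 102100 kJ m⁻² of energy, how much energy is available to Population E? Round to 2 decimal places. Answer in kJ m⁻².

35.94 kJ m⁻²

Population B: 102100 × 0.2 = 20420 kJ m⁻²
Population C: 20420 × 0.1 = 2042 kJ m⁻²
Population D: 2042 × 0.11 = 224.62 kJ m⁻²
Population E: 224.62 × 0.16 = 35.9392 kJ m⁻²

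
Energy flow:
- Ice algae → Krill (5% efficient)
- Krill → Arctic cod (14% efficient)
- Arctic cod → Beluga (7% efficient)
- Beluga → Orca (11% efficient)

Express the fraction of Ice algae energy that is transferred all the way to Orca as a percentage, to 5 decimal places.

Product of link efficiencies: 0.05 × 0.14 × 0.07 × 0.11 = 0.0000539
As a percentage: 0.0000539 × 100 = 0.00539%

0.00539%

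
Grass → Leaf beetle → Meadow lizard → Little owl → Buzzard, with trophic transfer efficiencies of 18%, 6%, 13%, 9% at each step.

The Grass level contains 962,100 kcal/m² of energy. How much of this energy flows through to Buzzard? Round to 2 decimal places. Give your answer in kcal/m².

121.57 kcal/m²

Leaf beetle: 962100 × 0.18 = 173178 kcal/m²
Meadow lizard: 173178 × 0.06 = 10390.68 kcal/m²
Little owl: 10390.68 × 0.13 = 1350.7884 kcal/m²
Buzzard: 1350.7884 × 0.09 = 121.570956 kcal/m²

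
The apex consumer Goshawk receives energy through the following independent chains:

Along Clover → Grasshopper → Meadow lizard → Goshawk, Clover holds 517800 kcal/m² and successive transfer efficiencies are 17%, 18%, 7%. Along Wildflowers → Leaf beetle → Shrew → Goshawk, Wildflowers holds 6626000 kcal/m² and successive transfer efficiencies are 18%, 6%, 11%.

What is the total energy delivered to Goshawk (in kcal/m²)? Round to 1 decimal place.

Via Clover: 517800 × 0.17 × 0.18 × 0.07 = 1109.1276 kcal/m²
Via Wildflowers: 6626000 × 0.18 × 0.06 × 0.11 = 7871.688 kcal/m²
Total at Goshawk: 1109.1276 + 7871.688 = 8980.8156 kcal/m²

8980.8 kcal/m²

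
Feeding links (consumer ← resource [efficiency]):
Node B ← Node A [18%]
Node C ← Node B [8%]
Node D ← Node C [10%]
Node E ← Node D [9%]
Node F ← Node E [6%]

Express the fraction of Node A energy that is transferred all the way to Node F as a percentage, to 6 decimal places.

0.000778%

Product of link efficiencies: 0.18 × 0.08 × 0.1 × 0.09 × 0.06 = 0.000007776
As a percentage: 0.000007776 × 100 = 0.000778%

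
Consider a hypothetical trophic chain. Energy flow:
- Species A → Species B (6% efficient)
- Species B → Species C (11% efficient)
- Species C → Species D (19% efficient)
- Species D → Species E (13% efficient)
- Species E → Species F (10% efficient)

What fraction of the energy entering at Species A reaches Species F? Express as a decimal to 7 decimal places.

0.0000163

Product of link efficiencies: 0.06 × 0.11 × 0.19 × 0.13 × 0.1 = 0.000016302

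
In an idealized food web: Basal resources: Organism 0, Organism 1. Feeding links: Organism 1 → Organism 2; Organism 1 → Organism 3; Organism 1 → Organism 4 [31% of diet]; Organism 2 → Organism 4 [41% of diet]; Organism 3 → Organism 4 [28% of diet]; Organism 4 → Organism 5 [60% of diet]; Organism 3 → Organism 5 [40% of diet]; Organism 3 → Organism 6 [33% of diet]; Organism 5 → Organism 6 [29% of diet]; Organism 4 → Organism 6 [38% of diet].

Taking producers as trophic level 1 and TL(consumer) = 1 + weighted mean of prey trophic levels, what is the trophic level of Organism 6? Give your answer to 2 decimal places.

3.67

Organism 2: 1 + 1 = 2
Organism 3: 1 + 1 = 2
Organism 4: 1 + (0.31×1 + 0.41×2 + 0.28×2) = 2.69
Organism 5: 1 + (0.6×2.69 + 0.4×2) = 3.414
Organism 6: 1 + (0.33×2 + 0.29×3.414 + 0.38×2.69) = 3.67226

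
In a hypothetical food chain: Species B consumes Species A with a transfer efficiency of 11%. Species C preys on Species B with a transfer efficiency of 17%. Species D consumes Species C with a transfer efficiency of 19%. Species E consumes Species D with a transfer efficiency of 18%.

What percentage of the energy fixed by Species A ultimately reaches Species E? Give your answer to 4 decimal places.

0.0640%

Product of link efficiencies: 0.11 × 0.17 × 0.19 × 0.18 = 0.00063954
As a percentage: 0.00063954 × 100 = 0.0640%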